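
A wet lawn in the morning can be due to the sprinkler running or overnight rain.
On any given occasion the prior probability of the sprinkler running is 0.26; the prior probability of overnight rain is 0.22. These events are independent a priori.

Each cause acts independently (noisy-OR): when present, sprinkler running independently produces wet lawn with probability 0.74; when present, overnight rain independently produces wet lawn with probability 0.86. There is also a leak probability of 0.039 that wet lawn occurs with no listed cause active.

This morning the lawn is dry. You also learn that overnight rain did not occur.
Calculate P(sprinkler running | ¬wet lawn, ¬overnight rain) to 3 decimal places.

Under noisy-OR, P(wet lawn | causes) = 1 − (1−0.039)·∏(1−qᵢ) over the active causes.
P(¬wet lawn | ¬overnight rain) = 0.961·0.74 + 0.24986·0.26 = 0.711140 + 0.064964 = 0.776104
The sprinkler running-present share is 0.24986·0.26 = 0.064964.
Hence the posterior is 0.064964/0.776104 ≈ 0.084.

P(sprinkler running | ¬wet lawn, ¬overnight rain) ≈ 0.084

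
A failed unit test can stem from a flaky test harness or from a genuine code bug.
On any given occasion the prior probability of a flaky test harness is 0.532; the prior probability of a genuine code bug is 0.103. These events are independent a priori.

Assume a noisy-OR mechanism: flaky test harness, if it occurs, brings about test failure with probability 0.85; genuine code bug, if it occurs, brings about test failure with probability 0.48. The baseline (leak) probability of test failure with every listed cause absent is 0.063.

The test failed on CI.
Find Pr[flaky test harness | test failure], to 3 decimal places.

Pr[flaky test harness | test failure] ≈ 0.900

Under noisy-OR, P(test failure | causes) = 1 − (1−0.063)·∏(1−qᵢ) over the active causes.
P(test failure) = 0.063*0.468*0.897 + 0.51276*0.468*0.103 + 0.85945*0.532*0.897 + 0.926914*0.532*0.103 = 0.026447 + 0.024717 + 0.410133 + 0.050791 = 0.512088
Restricting to configurations with flaky test harness present: 0.410133 + 0.050791 = 0.460924.
Hence the posterior is 0.460924/0.512088 ≈ 0.900.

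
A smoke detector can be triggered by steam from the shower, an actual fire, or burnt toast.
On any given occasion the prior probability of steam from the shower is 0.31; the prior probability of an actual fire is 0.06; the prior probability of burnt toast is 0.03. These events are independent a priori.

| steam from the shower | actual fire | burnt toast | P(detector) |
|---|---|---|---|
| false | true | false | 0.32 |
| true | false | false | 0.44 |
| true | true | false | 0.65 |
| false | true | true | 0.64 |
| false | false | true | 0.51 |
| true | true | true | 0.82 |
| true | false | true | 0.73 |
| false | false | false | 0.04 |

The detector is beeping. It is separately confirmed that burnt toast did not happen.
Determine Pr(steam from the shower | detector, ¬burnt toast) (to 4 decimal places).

P(detector | ¬burnt toast) = 0.04*0.69*0.94 + 0.32*0.69*0.06 + 0.44*0.31*0.94 + 0.65*0.31*0.06 = 0.025944 + 0.013248 + 0.128216 + 0.012090 = 0.179498
The steam from the shower-present share is 0.128216 + 0.012090 = 0.140306.
So P(steam from the shower | detector, ¬burnt toast) = 0.140306/0.179498 ≈ 0.7817.

Pr(steam from the shower | detector, ¬burnt toast) ≈ 0.7817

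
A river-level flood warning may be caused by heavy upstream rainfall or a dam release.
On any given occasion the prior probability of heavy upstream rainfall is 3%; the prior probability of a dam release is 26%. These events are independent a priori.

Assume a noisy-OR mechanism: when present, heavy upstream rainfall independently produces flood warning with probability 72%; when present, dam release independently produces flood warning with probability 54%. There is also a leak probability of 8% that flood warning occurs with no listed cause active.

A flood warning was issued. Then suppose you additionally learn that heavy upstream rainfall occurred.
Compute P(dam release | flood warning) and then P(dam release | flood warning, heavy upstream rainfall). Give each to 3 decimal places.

P(dam release | flood warning) ≈ 0.673; P(dam release | flood warning, heavy upstream rainfall) ≈ 0.294

Under noisy-OR, P(flood warning | causes) = 1 − (1−0.08)·∏(1−qᵢ) over the active causes.
For the numerator, keep only dam release=true terms: 0.145469 + 0.006876 = 0.152345
Denominator P(flood warning): 0.08·0.97·0.74 + 0.5768·0.97·0.26 + 0.7424·0.03·0.74 + 0.881504·0.03·0.26 = 0.226250
Posterior = 0.152345 / 0.226250 ≈ 0.673

Now condition on the additional information:
By total probability over both values of dam release:
  P(flood warning | heavy upstream rainfall) = 0.7424×0.74 + 0.881504×0.26
        = 0.549376 + 0.229191 = 0.778567
Configurations with dam release contribute 0.229191, so
  P(dam release | flood warning, heavy upstream rainfall) = 0.229191 / 0.778567 ≈ 0.294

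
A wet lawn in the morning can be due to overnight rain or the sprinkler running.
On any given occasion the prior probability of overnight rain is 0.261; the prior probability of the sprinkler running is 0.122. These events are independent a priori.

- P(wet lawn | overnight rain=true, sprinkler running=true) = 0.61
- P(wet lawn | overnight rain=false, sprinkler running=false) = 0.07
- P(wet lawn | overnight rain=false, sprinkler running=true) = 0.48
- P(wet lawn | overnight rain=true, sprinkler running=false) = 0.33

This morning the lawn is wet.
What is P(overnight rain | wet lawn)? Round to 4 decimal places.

P(overnight rain | wet lawn) ≈ 0.5173

Numerator (weight on configurations with overnight rain): 0.075622 + 0.019424 = 0.095046
Denominator P(wet lawn): 0.07*0.739*0.878 + 0.48*0.739*0.122 + 0.33*0.261*0.878 + 0.61*0.261*0.122 = 0.183741
Posterior = 0.095046 / 0.183741 ≈ 0.5173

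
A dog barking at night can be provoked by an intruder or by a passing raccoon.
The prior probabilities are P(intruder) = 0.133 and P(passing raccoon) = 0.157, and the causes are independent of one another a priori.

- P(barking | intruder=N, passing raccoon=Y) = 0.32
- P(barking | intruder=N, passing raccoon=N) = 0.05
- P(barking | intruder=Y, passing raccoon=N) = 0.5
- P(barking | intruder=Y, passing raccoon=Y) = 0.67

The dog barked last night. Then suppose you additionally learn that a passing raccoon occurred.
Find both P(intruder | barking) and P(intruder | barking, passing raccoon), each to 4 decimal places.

P(barking) = 0.05×0.867×0.843 + 0.32×0.867×0.157 + 0.5×0.133×0.843 + 0.67×0.133×0.157 = 0.036544 + 0.043558 + 0.056059 + 0.013990 = 0.150151
Of this, 0.070049 comes from 0.056059 + 0.013990 (the intruder=true cases).
Hence the posterior is 0.070049/0.150151 ≈ 0.4665.

Now also conditioning on passing raccoon=true:
Enumerate both values of intruder and weight by the priors:
  P(barking | passing raccoon) = 0.32×0.867 + 0.67×0.133
        = 0.277440 + 0.089110 = 0.366550
Keeping only the intruder-present terms gives 0.089110, so
  P(intruder | barking, passing raccoon) = 0.089110 / 0.366550 ≈ 0.2431

P(intruder | barking) ≈ 0.4665; P(intruder | barking, passing raccoon) ≈ 0.2431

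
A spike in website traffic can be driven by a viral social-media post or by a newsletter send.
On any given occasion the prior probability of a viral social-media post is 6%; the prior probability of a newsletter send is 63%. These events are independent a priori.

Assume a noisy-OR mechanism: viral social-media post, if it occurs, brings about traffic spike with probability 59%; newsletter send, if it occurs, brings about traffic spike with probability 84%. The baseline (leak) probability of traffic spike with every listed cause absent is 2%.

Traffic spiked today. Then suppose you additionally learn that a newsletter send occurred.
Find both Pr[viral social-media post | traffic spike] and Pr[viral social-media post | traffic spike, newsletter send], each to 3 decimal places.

Under noisy-OR, P(traffic spike | causes) = 1 − (1−0.02)·∏(1−qᵢ) over the active causes.
P(traffic spike) = 0.02*0.94*0.37 + 0.8432*0.94*0.63 + 0.5982*0.06*0.37 + 0.935712*0.06*0.63 = 0.006956 + 0.499343 + 0.013280 + 0.035370 = 0.554949
Of this, 0.048650 comes from 0.013280 + 0.035370 (the viral social-media post=true cases).
Hence the posterior is 0.048650/0.554949 ≈ 0.088.

Now also conditioning on newsletter send=true:
By total probability over both values of viral social-media post:
  P(traffic spike | newsletter send) = 0.8432×0.94 + 0.935712×0.06
        = 0.792608 + 0.056143 = 0.848751
Keeping only the viral social-media post-present terms gives 0.056143, so
  P(viral social-media post | traffic spike, newsletter send) = 0.056143 / 0.848751 ≈ 0.066

Pr[viral social-media post | traffic spike] ≈ 0.088; Pr[viral social-media post | traffic spike, newsletter send] ≈ 0.066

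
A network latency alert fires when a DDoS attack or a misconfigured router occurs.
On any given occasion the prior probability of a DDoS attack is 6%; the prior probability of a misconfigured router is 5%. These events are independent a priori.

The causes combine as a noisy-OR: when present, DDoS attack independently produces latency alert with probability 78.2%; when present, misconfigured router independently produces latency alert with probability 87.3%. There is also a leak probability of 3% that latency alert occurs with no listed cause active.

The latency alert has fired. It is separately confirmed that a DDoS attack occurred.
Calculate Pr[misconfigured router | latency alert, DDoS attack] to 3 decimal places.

Pr[misconfigured router | latency alert, DDoS attack] ≈ 0.061

Under noisy-OR, P(latency alert | causes) = 1 − (1−0.03)·∏(1−qᵢ) over the active causes.
Weight on misconfigured router=true, given the evidence: 0.973145·0.05 = 0.048657
Denominator P(latency alert | DDoS attack): 0.78854·0.95 + 0.973145·0.05 = 0.797770
P(misconfigured router | latency alert, DDoS attack) = 0.048657/0.797770 ≈ 0.061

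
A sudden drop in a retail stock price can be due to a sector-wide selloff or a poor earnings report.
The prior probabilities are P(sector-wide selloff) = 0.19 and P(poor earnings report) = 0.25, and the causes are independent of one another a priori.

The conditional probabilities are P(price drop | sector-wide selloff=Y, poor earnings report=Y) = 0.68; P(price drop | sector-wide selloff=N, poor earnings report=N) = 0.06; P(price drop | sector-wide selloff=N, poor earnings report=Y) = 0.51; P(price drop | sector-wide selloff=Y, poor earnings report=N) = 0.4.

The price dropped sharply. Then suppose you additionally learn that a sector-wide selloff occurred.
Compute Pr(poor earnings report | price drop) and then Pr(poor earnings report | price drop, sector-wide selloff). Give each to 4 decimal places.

Pr(poor earnings report | price drop) ≈ 0.5920; Pr(poor earnings report | price drop, sector-wide selloff) ≈ 0.3617

P(price drop) = 0.06·0.81·0.75 + 0.51·0.81·0.25 + 0.4·0.19·0.75 + 0.68·0.19·0.25 = 0.036450 + 0.103275 + 0.057000 + 0.032300 = 0.229025
Of this, 0.135575 comes from 0.103275 + 0.032300 (the poor earnings report=true cases).
P(poor earnings report | price drop) = 0.135575 / 0.229025 ≈ 0.5920

With the extra evidence:
For the numerator, keep only poor earnings report=true terms: 0.68·0.25 = 0.170000
The normalizing constant is 0.4·0.75 + 0.68·0.25 = 0.470000
Posterior = 0.170000 / 0.470000 ≈ 0.3617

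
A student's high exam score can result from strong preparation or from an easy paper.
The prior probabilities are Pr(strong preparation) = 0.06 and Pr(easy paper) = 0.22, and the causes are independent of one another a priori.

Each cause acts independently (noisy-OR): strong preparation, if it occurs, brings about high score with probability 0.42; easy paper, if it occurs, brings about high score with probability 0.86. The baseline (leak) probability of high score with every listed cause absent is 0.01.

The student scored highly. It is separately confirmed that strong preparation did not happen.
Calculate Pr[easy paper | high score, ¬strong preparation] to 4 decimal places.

Under noisy-OR, P(high score | causes) = 1 − (1−0.01)·∏(1−qᵢ) over the active causes.
For the numerator, keep only easy paper=true terms: 0.8614·0.22 = 0.189508
The normalizing constant is 0.01·0.78 + 0.8614·0.22 = 0.197308
P(easy paper | high score, ¬strong preparation) = 0.189508/0.197308 ≈ 0.9605

Pr[easy paper | high score, ¬strong preparation] ≈ 0.9605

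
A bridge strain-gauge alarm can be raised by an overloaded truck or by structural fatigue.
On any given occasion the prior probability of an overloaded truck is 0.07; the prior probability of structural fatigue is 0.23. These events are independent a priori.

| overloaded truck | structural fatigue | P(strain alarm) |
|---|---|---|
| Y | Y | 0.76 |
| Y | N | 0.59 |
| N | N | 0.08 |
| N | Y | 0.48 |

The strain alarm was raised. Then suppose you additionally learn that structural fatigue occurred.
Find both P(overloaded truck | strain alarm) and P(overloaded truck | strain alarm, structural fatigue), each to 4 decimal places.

P(strain alarm) = 0.08*0.93*0.77 + 0.48*0.93*0.23 + 0.59*0.07*0.77 + 0.76*0.07*0.23 = 0.057288 + 0.102672 + 0.031801 + 0.012236 = 0.203997
The overloaded truck-present share is 0.031801 + 0.012236 = 0.044037.
So P(overloaded truck | strain alarm) = 0.044037/0.203997 ≈ 0.2159.

Now also conditioning on structural fatigue=true:
P(strain alarm | structural fatigue) = 0.48*0.93 + 0.76*0.07 = 0.446400 + 0.053200 = 0.499600
The overloaded truck-present share is 0.76*0.07 = 0.053200.
So P(overloaded truck | strain alarm, structural fatigue) = 0.053200/0.499600 ≈ 0.1065.
The drop from 0.2159 to 0.1065 is the explaining-away (discounting) effect.

P(overloaded truck | strain alarm) ≈ 0.2159; P(overloaded truck | strain alarm, structural fatigue) ≈ 0.1065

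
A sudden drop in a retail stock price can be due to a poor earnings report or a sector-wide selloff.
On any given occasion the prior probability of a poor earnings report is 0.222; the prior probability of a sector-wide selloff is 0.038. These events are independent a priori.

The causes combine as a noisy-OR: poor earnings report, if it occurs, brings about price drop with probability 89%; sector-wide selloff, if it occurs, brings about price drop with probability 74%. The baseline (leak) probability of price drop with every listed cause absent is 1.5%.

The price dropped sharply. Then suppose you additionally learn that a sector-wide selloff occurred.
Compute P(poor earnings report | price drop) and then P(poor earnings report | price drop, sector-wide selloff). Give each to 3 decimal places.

P(poor earnings report | price drop) ≈ 0.857; P(poor earnings report | price drop, sector-wide selloff) ≈ 0.272

Under noisy-OR, P(price drop | causes) = 1 − (1−0.015)·∏(1−qᵢ) over the active causes.
For the numerator, keep only poor earnings report=true terms: 0.190424 + 0.008198 = 0.198622
Denominator P(price drop): 0.015×0.778×0.962 + 0.7439×0.778×0.038 + 0.89165×0.222×0.962 + 0.971829×0.222×0.038 = 0.231842
Posterior = 0.198622 / 0.231842 ≈ 0.857

With the extra evidence:
Numerator (weight on configurations with poor earnings report): 0.971829·0.222 = 0.215746
Normalizer over all consistent configurations: 0.7439·0.778 + 0.971829·0.222 = 0.794500
P(poor earnings report | price drop, sector-wide selloff) = 0.215746/0.794500 ≈ 0.272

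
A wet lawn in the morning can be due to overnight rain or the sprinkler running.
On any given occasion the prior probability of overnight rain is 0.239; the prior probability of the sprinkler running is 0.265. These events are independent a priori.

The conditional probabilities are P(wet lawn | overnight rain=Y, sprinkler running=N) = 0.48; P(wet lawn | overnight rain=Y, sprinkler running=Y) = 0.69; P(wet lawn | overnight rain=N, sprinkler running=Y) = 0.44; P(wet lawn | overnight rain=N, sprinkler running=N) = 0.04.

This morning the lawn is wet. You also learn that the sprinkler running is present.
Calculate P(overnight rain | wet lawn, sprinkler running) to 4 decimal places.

P(overnight rain | wet lawn, sprinkler running) ≈ 0.3300

P(wet lawn | sprinkler running) = 0.44*0.761 + 0.69*0.239 = 0.334840 + 0.164910 = 0.499750
Restricting to configurations with overnight rain present: 0.69*0.239 = 0.164910.
Hence the posterior is 0.164910/0.499750 ≈ 0.3300.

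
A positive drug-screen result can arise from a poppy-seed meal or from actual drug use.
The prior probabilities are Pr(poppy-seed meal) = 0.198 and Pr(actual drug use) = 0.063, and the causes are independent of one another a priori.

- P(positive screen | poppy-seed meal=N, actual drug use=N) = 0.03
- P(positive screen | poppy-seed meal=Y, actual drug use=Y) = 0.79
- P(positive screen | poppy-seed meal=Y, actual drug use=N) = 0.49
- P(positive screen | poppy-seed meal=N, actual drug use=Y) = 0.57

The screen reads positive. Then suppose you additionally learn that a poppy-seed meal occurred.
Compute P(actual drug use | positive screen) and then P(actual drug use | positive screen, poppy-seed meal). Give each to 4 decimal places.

P(actual drug use | positive screen) ≈ 0.2541; P(actual drug use | positive screen, poppy-seed meal) ≈ 0.0978

P(positive screen) = 0.03·0.802·0.937 + 0.57·0.802·0.063 + 0.49·0.198·0.937 + 0.79·0.198·0.063 = 0.022544 + 0.028800 + 0.090908 + 0.009854 = 0.152106
The actual drug use-present share is 0.028800 + 0.009854 = 0.038654.
P(actual drug use | positive screen) = 0.038654 / 0.152106 ≈ 0.2541

Now condition on the additional information:
By total probability over both values of actual drug use:
  P(positive screen | poppy-seed meal) = 0.49·0.937 + 0.79·0.063
        = 0.459130 + 0.049770 = 0.508900
Configurations with actual drug use contribute 0.049770, so
  P(actual drug use | positive screen, poppy-seed meal) = 0.049770 / 0.508900 ≈ 0.0978
— poppy-seed meal explains away the evidence for actual drug use.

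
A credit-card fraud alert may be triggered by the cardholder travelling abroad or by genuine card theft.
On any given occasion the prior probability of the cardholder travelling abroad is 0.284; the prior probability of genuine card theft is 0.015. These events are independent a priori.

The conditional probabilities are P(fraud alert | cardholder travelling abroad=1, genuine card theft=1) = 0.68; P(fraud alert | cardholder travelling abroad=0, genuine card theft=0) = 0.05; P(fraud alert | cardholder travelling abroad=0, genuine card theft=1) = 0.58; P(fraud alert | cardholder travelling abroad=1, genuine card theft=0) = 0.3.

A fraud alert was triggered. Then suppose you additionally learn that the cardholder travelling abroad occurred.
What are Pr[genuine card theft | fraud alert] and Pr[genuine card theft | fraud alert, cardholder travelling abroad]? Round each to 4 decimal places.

Numerator (weight on configurations with genuine card theft): 0.006229 + 0.002897 = 0.009126
The normalizing constant is 0.05×0.716×0.985 + 0.58×0.716×0.015 + 0.3×0.284×0.985 + 0.68×0.284×0.015 = 0.128311
Posterior = 0.009126 / 0.128311 ≈ 0.0711

Now also conditioning on cardholder travelling abroad=true:
By total probability over both values of genuine card theft:
  P(fraud alert | cardholder travelling abroad) = 0.3×0.985 + 0.68×0.015
        = 0.295500 + 0.010200 = 0.305700
Configurations with genuine card theft contribute 0.010200, so
  P(genuine card theft | fraud alert, cardholder travelling abroad) = 0.010200 / 0.305700 ≈ 0.0334

Pr[genuine card theft | fraud alert] ≈ 0.0711; Pr[genuine card theft | fraud alert, cardholder travelling abroad] ≈ 0.0334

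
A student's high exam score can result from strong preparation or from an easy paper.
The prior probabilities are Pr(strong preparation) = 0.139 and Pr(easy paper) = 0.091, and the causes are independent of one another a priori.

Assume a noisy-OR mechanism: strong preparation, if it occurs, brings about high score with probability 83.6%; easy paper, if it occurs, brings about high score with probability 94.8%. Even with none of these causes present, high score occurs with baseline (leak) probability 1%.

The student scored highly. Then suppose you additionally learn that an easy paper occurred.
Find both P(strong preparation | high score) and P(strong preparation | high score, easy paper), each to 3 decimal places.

Under noisy-OR, P(high score | causes) = 1 − (1−0.01)·∏(1−qᵢ) over the active causes.
Enumerate the 4 (strong preparation, easy paper) configurations and weight by the priors:
  P(high score) = 0.01·0.861·0.909 + 0.94852·0.861·0.091 + 0.83764·0.139·0.909 + 0.991557·0.139·0.091
        = 0.007826 + 0.074317 + 0.105837 + 0.012542 = 0.200522
Keeping only the strong preparation-present terms gives 0.118379, so
  P(strong preparation | high score) = 0.118379 / 0.200522 ≈ 0.590

Now condition on the additional information:
P(high score | easy paper) = 0.94852*0.861 + 0.991557*0.139 = 0.816676 + 0.137826 = 0.954502
Restricting to configurations with strong preparation present: 0.991557*0.139 = 0.137826.
So P(strong preparation | high score, easy paper) = 0.137826/0.954502 ≈ 0.144.

P(strong preparation | high score) ≈ 0.590; P(strong preparation | high score, easy paper) ≈ 0.144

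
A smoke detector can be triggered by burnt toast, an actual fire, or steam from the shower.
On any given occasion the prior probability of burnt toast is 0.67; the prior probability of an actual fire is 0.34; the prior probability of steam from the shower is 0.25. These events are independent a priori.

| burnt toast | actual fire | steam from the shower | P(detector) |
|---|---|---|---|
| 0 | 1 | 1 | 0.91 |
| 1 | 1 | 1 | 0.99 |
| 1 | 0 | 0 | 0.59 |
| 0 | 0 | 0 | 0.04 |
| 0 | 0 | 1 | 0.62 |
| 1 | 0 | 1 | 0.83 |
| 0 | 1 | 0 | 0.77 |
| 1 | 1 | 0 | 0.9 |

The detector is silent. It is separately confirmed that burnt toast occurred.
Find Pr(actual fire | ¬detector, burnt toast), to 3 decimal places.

By total probability over the 4 (actual fire, steam from the shower) configurations:
  P(¬detector | burnt toast) = 0.41×0.66×0.75 + 0.17×0.66×0.25 + 0.1×0.34×0.75 + 0.01×0.34×0.25
        = 0.202950 + 0.028050 + 0.025500 + 0.000850 = 0.257350
Keeping only the actual fire-present terms gives 0.026350, so
  P(actual fire | ¬detector, burnt toast) = 0.026350 / 0.257350 ≈ 0.102

Pr(actual fire | ¬detector, burnt toast) ≈ 0.102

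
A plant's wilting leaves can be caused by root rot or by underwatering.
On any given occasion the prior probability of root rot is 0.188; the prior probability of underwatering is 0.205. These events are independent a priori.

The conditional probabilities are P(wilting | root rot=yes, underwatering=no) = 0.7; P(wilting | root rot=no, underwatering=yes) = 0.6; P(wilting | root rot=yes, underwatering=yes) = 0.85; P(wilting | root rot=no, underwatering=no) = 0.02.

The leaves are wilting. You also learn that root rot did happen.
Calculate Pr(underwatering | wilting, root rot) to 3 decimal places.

Weight on underwatering=true, given the evidence: 0.85×0.205 = 0.174250
Normalizer over all consistent configurations: 0.7×0.795 + 0.85×0.205 = 0.730750
P(underwatering | wilting, root rot) = 0.174250/0.730750 ≈ 0.238

Pr(underwatering | wilting, root rot) ≈ 0.238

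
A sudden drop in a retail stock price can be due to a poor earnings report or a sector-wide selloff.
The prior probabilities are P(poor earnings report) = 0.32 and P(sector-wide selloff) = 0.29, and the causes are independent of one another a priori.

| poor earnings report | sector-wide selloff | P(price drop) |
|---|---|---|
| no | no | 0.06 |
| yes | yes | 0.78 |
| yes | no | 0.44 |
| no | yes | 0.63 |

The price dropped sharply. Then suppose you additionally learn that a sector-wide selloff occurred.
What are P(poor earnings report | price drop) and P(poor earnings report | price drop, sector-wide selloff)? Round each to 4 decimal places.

P(poor earnings report | price drop) ≈ 0.5294; P(poor earnings report | price drop, sector-wide selloff) ≈ 0.3681

Sum P(price drop|·) weighted by the priors over the 4 (poor earnings report, sector-wide selloff) configurations:
  P(price drop) = 0.06*0.68*0.71 + 0.63*0.68*0.29 + 0.44*0.32*0.71 + 0.78*0.32*0.29
        = 0.028968 + 0.124236 + 0.099968 + 0.072384 = 0.325556
Configurations with poor earnings report contribute 0.172352, so
  P(poor earnings report | price drop) = 0.172352 / 0.325556 ≈ 0.5294

Now condition on the additional information:
Enumerate both values of poor earnings report and weight by the priors:
  P(price drop | sector-wide selloff) = 0.63·0.68 + 0.78·0.32
        = 0.428400 + 0.249600 = 0.678000
Keeping only the poor earnings report-present terms gives 0.249600, so
  P(poor earnings report | price drop, sector-wide selloff) = 0.249600 / 0.678000 ≈ 0.3681
— sector-wide selloff explains away the evidence for poor earnings report.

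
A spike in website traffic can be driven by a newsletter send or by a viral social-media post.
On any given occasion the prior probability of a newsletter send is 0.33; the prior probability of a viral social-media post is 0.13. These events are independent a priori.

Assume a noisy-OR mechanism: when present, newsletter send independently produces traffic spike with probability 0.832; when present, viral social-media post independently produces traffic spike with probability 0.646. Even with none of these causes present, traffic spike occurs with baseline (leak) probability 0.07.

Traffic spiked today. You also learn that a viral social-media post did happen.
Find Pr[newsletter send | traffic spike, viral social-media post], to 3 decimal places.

Pr[newsletter send | traffic spike, viral social-media post] ≈ 0.410

Under noisy-OR, P(traffic spike | causes) = 1 − (1−0.07)·∏(1−qᵢ) over the active causes.
By total probability over both values of newsletter send:
  P(traffic spike | viral social-media post) = 0.67078*0.67 + 0.944691*0.33
        = 0.449423 + 0.311748 = 0.761171
Configurations with newsletter send contribute 0.311748, so
  P(newsletter send | traffic spike, viral social-media post) = 0.311748 / 0.761171 ≈ 0.410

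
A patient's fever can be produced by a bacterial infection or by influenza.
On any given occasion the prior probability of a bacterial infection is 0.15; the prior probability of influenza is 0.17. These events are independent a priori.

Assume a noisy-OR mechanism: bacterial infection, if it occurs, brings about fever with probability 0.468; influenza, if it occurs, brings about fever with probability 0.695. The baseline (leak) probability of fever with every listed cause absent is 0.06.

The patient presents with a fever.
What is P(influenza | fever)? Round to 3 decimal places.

P(influenza | fever) ≈ 0.544

Under noisy-OR, P(fever | causes) = 1 − (1−0.06)·∏(1−qᵢ) over the active causes.
P(fever) = 0.06·0.85·0.83 + 0.7133·0.85·0.17 + 0.49992·0.15·0.83 + 0.847476·0.15·0.17 = 0.042330 + 0.103072 + 0.062240 + 0.021611 = 0.229253
Of this, 0.124683 comes from 0.103072 + 0.021611 (the influenza=true cases).
So P(influenza | fever) = 0.124683/0.229253 ≈ 0.544.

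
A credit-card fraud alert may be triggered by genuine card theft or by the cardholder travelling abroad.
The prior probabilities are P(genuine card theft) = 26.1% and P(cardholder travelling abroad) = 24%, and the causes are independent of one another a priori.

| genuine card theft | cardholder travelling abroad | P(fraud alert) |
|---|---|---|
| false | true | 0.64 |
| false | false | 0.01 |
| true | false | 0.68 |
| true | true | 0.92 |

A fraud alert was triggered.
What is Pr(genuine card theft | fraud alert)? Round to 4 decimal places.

Enumerate the 4 (genuine card theft, cardholder travelling abroad) configurations and weight by the priors:
  P(fraud alert) = 0.01×0.739×0.76 + 0.64×0.739×0.24 + 0.68×0.261×0.76 + 0.92×0.261×0.24
        = 0.005616 + 0.113510 + 0.134885 + 0.057629 = 0.311640
Keeping only the genuine card theft-present terms gives 0.192514, so
  P(genuine card theft | fraud alert) = 0.192514 / 0.311640 ≈ 0.6177

Pr(genuine card theft | fraud alert) ≈ 0.6177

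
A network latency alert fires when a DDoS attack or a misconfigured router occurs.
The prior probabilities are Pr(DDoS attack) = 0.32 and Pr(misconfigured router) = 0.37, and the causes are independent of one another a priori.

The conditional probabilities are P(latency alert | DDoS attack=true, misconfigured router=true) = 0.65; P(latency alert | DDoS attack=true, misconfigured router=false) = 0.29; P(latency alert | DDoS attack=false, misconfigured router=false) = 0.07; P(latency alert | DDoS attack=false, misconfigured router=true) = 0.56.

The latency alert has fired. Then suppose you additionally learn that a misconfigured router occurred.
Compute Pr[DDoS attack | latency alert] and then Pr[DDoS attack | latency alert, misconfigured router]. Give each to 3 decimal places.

For the numerator, keep only DDoS attack=true terms: 0.058464 + 0.076960 = 0.135424
Denominator P(latency alert): 0.07*0.68*0.63 + 0.56*0.68*0.37 + 0.29*0.32*0.63 + 0.65*0.32*0.37 = 0.306308
Posterior = 0.135424 / 0.306308 ≈ 0.442

Now also conditioning on misconfigured router=true:
P(latency alert | misconfigured router) = 0.56·0.68 + 0.65·0.32 = 0.380800 + 0.208000 = 0.588800
Restricting to configurations with DDoS attack present: 0.65·0.32 = 0.208000.
Hence the posterior is 0.208000/0.588800 ≈ 0.353.
The drop from 0.442 to 0.353 is the explaining-away (discounting) effect.

Pr[DDoS attack | latency alert] ≈ 0.442; Pr[DDoS attack | latency alert, misconfigured router] ≈ 0.353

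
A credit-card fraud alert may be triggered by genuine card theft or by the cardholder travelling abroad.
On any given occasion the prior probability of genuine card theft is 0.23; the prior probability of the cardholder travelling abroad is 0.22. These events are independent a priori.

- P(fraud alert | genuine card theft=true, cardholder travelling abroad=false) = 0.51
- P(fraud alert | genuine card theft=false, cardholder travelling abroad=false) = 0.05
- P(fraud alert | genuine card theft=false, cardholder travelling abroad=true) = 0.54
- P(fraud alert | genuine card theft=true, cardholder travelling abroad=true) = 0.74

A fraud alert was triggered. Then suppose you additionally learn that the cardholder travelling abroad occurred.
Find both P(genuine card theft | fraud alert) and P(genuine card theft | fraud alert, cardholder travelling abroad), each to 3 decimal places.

Weight on genuine card theft=true, given the evidence: 0.091494 + 0.037444 = 0.128938
Denominator P(fraud alert): 0.05*0.77*0.78 + 0.54*0.77*0.22 + 0.51*0.23*0.78 + 0.74*0.23*0.22 = 0.250444
Posterior = 0.128938 / 0.250444 ≈ 0.515

Now also conditioning on cardholder travelling abroad=true:
P(fraud alert | cardholder travelling abroad) = 0.54*0.77 + 0.74*0.23 = 0.415800 + 0.170200 = 0.586000
The genuine card theft-present share is 0.74*0.23 = 0.170200.
So P(genuine card theft | fraud alert, cardholder travelling abroad) = 0.170200/0.586000 ≈ 0.290.
This is intercausal reasoning (explaining away): once cardholder travelling abroad accounts for the fraud alert, genuine card theft becomes less likely.

P(genuine card theft | fraud alert) ≈ 0.515; P(genuine card theft | fraud alert, cardholder travelling abroad) ≈ 0.290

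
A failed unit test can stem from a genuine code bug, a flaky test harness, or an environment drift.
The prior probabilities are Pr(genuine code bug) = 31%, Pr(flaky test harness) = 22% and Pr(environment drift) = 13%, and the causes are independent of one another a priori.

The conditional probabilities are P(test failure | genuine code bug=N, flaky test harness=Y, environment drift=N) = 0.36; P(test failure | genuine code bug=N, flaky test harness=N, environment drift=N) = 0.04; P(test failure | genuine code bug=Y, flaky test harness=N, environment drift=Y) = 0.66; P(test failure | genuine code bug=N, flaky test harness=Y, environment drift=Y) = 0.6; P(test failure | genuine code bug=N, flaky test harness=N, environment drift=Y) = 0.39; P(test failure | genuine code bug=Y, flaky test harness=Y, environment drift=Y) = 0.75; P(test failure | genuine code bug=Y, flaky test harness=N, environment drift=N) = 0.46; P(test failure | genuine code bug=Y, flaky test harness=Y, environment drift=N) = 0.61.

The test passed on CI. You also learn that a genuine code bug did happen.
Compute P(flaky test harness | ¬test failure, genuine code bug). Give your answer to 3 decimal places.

P(flaky test harness | ¬test failure, genuine code bug) ≈ 0.169

Enumerate the 4 (flaky test harness, environment drift) configurations and weight by the priors:
  P(¬test failure | genuine code bug) = 0.54×0.78×0.87 + 0.34×0.78×0.13 + 0.39×0.22×0.87 + 0.25×0.22×0.13
        = 0.366444 + 0.034476 + 0.074646 + 0.007150 = 0.482716
Keeping only the flaky test harness-present terms gives 0.081796, so
  P(flaky test harness | ¬test failure, genuine code bug) = 0.081796 / 0.482716 ≈ 0.169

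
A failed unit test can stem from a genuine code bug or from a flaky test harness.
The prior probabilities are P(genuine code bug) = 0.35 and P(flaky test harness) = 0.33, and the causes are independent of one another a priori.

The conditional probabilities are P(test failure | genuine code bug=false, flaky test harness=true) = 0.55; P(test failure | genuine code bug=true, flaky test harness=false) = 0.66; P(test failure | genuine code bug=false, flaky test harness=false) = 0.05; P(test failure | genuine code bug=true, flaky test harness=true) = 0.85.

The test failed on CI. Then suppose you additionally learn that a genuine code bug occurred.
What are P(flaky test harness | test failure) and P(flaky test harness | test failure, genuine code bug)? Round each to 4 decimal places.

P(flaky test harness | test failure) ≈ 0.5504; P(flaky test harness | test failure, genuine code bug) ≈ 0.3881

Weight on flaky test harness=true, given the evidence: 0.117975 + 0.098175 = 0.216150
The normalizing constant is 0.05*0.65*0.67 + 0.55*0.65*0.33 + 0.66*0.35*0.67 + 0.85*0.35*0.33 = 0.392695
Posterior = 0.216150 / 0.392695 ≈ 0.5504

Now also conditioning on genuine code bug=true:
P(test failure | genuine code bug) = 0.66·0.67 + 0.85·0.33 = 0.442200 + 0.280500 = 0.722700
The flaky test harness-present share is 0.85·0.33 = 0.280500.
P(flaky test harness | test failure, genuine code bug) = 0.280500 / 0.722700 ≈ 0.3881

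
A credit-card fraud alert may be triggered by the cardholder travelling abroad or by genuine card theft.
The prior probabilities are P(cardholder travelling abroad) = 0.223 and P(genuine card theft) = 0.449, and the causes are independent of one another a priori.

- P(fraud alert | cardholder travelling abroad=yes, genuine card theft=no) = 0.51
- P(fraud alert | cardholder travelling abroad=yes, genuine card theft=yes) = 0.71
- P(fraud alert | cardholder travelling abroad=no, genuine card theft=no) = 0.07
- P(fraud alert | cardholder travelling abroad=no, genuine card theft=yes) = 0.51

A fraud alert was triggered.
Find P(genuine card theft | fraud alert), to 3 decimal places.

P(fraud alert) = 0.07·0.777·0.551 + 0.51·0.777·0.449 + 0.51·0.223·0.551 + 0.71·0.223·0.449 = 0.029969 + 0.177925 + 0.062665 + 0.071090 = 0.341649
Restricting to configurations with genuine card theft present: 0.177925 + 0.071090 = 0.249015.
So P(genuine card theft | fraud alert) = 0.249015/0.341649 ≈ 0.729.

P(genuine card theft | fraud alert) ≈ 0.729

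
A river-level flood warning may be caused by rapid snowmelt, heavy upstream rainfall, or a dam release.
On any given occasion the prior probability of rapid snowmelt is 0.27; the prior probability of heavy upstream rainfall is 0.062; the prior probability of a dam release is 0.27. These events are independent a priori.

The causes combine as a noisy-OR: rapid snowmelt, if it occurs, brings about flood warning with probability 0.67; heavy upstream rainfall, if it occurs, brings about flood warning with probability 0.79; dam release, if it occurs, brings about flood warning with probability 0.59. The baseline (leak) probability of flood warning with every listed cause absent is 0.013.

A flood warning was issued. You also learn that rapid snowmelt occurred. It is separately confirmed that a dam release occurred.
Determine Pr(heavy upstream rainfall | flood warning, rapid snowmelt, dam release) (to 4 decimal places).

Under noisy-OR, P(flood warning | causes) = 1 − (1−0.013)·∏(1−qᵢ) over the active causes.
P(flood warning | rapid snowmelt, dam release) = 0.866459*0.938 + 0.971956*0.062 = 0.812739 + 0.060261 = 0.873000
Restricting to configurations with heavy upstream rainfall present: 0.971956*0.062 = 0.060261.
So P(heavy upstream rainfall | flood warning, rapid snowmelt, dam release) = 0.060261/0.873000 ≈ 0.0690.

Pr(heavy upstream rainfall | flood warning, rapid snowmelt, dam release) ≈ 0.0690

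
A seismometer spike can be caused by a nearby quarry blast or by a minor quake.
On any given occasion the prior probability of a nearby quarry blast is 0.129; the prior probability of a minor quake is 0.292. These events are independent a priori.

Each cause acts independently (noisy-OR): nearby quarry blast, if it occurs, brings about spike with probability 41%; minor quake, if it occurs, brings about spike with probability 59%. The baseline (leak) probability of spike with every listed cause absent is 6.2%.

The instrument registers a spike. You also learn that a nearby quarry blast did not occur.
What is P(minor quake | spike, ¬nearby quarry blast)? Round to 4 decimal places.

Under noisy-OR, P(spike | causes) = 1 − (1−0.062)·∏(1−qᵢ) over the active causes.
By total probability over both values of minor quake:
  P(spike | ¬nearby quarry blast) = 0.062*0.708 + 0.61542*0.292
        = 0.043896 + 0.179703 = 0.223599
The terms with minor quake present sum to 0.179703, so
  P(minor quake | spike, ¬nearby quarry blast) = 0.179703 / 0.223599 ≈ 0.8037

P(minor quake | spike, ¬nearby quarry blast) ≈ 0.8037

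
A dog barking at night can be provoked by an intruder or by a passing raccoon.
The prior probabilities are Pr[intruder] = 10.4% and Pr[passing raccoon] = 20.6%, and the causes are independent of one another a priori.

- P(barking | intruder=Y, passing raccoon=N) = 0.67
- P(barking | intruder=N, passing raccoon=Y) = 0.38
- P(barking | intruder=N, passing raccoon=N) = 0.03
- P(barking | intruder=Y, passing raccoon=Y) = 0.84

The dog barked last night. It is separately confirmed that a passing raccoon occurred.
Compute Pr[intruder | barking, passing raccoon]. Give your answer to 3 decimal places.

Enumerate both values of intruder and weight by the priors:
  P(barking | passing raccoon) = 0.38·0.896 + 0.84·0.104
        = 0.340480 + 0.087360 = 0.427840
Keeping only the intruder-present terms gives 0.087360, so
  P(intruder | barking, passing raccoon) = 0.087360 / 0.427840 ≈ 0.204

Pr[intruder | barking, passing raccoon] ≈ 0.204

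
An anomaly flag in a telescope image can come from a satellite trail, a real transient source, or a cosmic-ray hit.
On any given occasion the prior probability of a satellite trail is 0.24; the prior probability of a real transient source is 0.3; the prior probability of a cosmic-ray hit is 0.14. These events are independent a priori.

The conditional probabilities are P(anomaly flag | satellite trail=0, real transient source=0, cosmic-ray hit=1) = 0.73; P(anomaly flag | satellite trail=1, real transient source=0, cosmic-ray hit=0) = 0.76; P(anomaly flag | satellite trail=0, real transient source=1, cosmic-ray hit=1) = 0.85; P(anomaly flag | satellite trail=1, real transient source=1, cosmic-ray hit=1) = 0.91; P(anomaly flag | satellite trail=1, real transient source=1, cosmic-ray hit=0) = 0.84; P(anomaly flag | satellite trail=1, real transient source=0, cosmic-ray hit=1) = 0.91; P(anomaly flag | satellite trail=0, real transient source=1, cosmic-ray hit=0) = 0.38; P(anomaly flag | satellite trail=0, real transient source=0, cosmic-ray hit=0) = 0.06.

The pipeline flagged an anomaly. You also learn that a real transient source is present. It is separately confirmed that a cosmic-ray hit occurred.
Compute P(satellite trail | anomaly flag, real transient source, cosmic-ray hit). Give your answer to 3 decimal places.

Enumerate both values of satellite trail and weight by the priors:
  P(anomaly flag | real transient source, cosmic-ray hit) = 0.85*0.76 + 0.91*0.24
        = 0.646000 + 0.218400 = 0.864400
Keeping only the satellite trail-present terms gives 0.218400, so
  P(satellite trail | anomaly flag, real transient source, cosmic-ray hit) = 0.218400 / 0.864400 ≈ 0.253

P(satellite trail | anomaly flag, real transient source, cosmic-ray hit) ≈ 0.253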